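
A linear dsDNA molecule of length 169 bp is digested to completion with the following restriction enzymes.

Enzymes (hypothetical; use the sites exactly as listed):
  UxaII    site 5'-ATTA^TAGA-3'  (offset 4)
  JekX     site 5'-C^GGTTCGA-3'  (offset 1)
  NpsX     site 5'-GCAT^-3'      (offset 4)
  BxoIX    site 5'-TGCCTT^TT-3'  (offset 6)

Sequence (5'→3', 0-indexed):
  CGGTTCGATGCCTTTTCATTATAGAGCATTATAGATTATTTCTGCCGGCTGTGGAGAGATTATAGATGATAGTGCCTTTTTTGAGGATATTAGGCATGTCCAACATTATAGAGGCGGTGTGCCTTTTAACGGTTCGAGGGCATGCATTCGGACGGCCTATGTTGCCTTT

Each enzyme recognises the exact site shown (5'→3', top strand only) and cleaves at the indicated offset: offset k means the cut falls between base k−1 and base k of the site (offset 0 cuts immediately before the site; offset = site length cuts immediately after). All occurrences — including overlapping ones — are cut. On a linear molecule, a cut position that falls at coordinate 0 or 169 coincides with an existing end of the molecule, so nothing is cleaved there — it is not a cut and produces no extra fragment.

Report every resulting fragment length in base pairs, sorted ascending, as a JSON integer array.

Scan for sites:
  UxaII ATTATAGA/4: at [17, 27, 58, 104] ⇒ [21, 31, 62, 108]
  JekX CGGTTCGA/1: at [0, 129] ⇒ [1, 130]
  NpsX GCAT/4: at [25, 93, 139, 143] ⇒ [29, 97, 143, 147]
  BxoIX TGCCTTTT/6: at [8, 72, 119] ⇒ [14, 78, 125]

All cut coordinates (distinct, sorted): [1, 14, 21, 29, 31, 62, 78, 97, 108, 125, 130, 143, 147]

Fragments:
  [0,1): 1 bp
  [1,14): 13 bp
  [14,21): 7 bp
  [21,29): 8 bp
  [29,31): 2 bp
  [31,62): 31 bp
  [62,78): 16 bp
  [78,97): 19 bp
  [97,108): 11 bp
  [108,125): 17 bp
  [125,130): 5 bp
  [130,143): 13 bp
  [143,147): 4 bp
  [147,169): 22 bp

[1,2,4,5,7,8,11,13,13,16,17,19,22,31]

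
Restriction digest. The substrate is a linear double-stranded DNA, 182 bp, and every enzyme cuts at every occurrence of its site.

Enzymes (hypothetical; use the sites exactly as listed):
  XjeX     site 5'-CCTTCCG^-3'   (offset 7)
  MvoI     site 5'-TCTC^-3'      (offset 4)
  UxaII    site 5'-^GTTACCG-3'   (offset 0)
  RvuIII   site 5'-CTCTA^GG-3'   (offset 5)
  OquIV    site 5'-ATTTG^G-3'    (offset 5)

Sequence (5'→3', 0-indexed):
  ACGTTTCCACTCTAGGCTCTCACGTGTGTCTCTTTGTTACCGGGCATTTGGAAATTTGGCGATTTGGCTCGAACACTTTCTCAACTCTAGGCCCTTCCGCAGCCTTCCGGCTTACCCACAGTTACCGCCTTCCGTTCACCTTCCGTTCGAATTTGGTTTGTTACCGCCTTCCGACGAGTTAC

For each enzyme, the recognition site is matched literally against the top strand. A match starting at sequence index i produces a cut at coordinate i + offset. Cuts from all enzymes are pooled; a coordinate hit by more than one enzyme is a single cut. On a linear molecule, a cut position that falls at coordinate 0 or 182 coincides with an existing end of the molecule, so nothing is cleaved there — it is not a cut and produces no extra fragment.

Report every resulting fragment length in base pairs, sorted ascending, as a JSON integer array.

[3,4,7,7,8,8,9,10,10,10,11,11,11,14,14,14,15,16]

Site scan:
  XjeX (CCTTCCG, off=7): starts [92, 102, 127, 138, 166] → cuts [99, 109, 134, 145, 173]
  MvoI (TCTC, off=4): starts [17, 28, 78] → cuts [21, 32, 82]
  UxaII (GTTACCG, off=0): starts [35, 120, 159] → cuts [35, 120, 159]
  RvuIII (CTCTAGG, off=5): starts [9, 84] → cuts [14, 89]
  OquIV (ATTTGG, off=5): starts [45, 53, 61, 150] → cuts [50, 58, 66, 155]

Pooled cuts: [14, 21, 32, 35, 50, 58, 66, 82, 89, 99, 109, 120, 134, 145, 155, 159, 173]

Fragment lengths:
  [0,14): 14 bp
  [14,21): 7 bp
  [21,32): 11 bp
  [32,35): 3 bp
  [35,50): 15 bp
  [50,58): 8 bp
  [58,66): 8 bp
  [66,82): 16 bp
  [82,89): 7 bp
  [89,99): 10 bp
  [99,109): 10 bp
  [109,120): 11 bp
  [120,134): 14 bp
  [134,145): 11 bp
  [145,155): 10 bp
  [155,159): 4 bp
  [159,173): 14 bp
  [173,182): 9 bp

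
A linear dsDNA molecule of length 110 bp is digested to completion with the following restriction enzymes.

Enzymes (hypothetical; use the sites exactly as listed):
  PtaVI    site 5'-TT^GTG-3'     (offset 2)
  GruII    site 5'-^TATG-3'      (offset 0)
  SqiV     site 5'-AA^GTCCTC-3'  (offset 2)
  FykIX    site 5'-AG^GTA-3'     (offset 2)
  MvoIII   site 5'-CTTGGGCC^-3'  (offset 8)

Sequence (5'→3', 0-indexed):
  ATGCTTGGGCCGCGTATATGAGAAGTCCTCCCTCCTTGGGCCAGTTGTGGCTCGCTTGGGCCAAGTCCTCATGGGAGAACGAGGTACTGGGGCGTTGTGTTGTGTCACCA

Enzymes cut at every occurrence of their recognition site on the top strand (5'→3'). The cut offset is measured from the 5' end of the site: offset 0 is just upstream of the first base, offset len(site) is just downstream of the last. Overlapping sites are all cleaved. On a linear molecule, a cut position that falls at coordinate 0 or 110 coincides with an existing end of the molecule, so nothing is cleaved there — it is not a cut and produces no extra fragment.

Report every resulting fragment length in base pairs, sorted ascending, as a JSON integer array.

Per-enzyme occurrences:
  PtaVI TTGTG/2: at [44, 94, 99] ⇒ [46, 96, 101]
  GruII TATG/0: at [16] ⇒ [16]
  SqiV AAGTCCTC/2: at [22, 62] ⇒ [24, 64]
  FykIX AGGTA/2: at [81] ⇒ [83]
  MvoIII CTTGGGCC/8: at [3, 34, 54] ⇒ [11, 42, 62]

All cut coordinates (distinct, sorted): [11, 16, 24, 42, 46, 62, 64, 83, 96, 101]

Fragment lengths:
  [0,11): 11 bp
  [11,16): 5 bp
  [16,24): 8 bp
  [24,42): 18 bp
  [42,46): 4 bp
  [46,62): 16 bp
  [62,64): 2 bp
  [64,83): 19 bp
  [83,96): 13 bp
  [96,101): 5 bp
  [101,110): 9 bp

[2,4,5,5,8,9,11,13,16,18,19]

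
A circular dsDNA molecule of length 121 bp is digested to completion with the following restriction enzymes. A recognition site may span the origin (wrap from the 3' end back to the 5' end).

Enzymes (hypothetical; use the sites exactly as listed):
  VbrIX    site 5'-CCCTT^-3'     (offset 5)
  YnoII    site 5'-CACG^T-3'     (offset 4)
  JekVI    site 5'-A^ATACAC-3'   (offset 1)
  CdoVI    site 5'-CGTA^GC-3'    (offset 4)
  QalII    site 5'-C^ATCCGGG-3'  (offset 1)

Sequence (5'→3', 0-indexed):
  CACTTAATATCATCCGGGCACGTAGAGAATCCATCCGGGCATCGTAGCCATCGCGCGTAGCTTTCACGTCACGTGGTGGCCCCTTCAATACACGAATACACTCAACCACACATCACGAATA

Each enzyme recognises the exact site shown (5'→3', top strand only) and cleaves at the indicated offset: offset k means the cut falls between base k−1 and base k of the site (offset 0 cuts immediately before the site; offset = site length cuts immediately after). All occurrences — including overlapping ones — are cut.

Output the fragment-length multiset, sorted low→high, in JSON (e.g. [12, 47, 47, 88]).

[2,5,8,9,10,11,12,13,14,14,23]

Per-enzyme occurrences:
  VbrIX CCCTT/5: at [80] ⇒ [85]
  YnoII CACGT/4: at [18, 64, 69] ⇒ [22, 68, 73]
  JekVI AATACAC/1: at [86, 94, 117] ⇒ [87, 95, 118]
  CdoVI CGTAGC/4: at [42, 55] ⇒ [46, 59]
  QalII CATCCGGG/1: at [10, 31] ⇒ [11, 32]

Pooled cuts: [11, 22, 32, 46, 59, 68, 73, 85, 87, 95, 118]

Fragment lengths:
  11→22: 11 bp
  22→32: 10 bp
  32→46: 14 bp
  46→59: 13 bp
  59→68: 9 bp
  68→73: 5 bp
  73→85: 12 bp
  85→87: 2 bp
  87→95: 8 bp
  95→118: 23 bp
  118→11 (wrap): 121-118+11 = 14 bp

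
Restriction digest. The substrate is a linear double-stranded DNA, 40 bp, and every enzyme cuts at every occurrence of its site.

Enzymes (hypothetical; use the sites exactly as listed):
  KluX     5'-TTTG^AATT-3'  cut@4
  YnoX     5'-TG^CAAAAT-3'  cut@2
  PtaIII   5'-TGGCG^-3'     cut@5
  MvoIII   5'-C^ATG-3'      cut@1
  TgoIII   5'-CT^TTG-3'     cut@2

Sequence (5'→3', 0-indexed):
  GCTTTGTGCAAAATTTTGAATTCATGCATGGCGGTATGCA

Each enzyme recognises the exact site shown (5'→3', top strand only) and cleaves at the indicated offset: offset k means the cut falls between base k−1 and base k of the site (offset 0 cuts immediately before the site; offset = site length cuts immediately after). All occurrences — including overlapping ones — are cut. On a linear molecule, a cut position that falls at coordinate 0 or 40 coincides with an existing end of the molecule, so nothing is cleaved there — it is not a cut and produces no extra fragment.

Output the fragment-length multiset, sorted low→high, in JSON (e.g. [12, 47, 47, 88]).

Per-enzyme occurrences:
  KluX (TTTGAATT, off=4): starts [14] → cuts [18]
  YnoX (TGCAAAAT, off=2): starts [6] → cuts [8]
  PtaIII (TGGCG, off=5): starts [28] → cuts [33]
  MvoIII (CATG, off=1): starts [22, 26] → cuts [23, 27]
  TgoIII (CTTTG, off=2): starts [1] → cuts [3]

Pooled cuts: [3, 8, 18, 23, 27, 33]

Fragments:
  [0,3): 3 bp
  [3,8): 5 bp
  [8,18): 10 bp
  [18,23): 5 bp
  [23,27): 4 bp
  [27,33): 6 bp
  [33,40): 7 bp

[3,4,5,5,6,7,10]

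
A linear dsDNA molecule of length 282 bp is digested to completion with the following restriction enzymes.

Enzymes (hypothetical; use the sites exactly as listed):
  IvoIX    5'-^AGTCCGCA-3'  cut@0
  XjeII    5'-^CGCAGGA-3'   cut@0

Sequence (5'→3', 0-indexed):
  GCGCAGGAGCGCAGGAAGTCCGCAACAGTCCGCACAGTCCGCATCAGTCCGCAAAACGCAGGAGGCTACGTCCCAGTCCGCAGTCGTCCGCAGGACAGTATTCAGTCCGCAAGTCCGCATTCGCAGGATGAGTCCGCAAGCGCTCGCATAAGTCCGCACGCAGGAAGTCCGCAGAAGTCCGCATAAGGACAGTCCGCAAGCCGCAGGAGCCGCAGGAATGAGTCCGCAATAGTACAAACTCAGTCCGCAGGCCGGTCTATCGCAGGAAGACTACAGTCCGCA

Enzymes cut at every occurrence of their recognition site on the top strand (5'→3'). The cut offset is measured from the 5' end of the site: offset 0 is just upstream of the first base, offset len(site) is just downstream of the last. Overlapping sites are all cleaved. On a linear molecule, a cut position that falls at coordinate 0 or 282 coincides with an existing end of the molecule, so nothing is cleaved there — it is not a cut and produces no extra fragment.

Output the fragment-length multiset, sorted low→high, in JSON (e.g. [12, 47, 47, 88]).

[1,7,7,8,8,8,8,9,9,9,10,10,10,10,10,11,11,14,14,15,15,18,19,20,21]

Site scan:
  IvoIX (AGTCCGCA, off=0): starts [16, 26, 35, 45, 74, 103, 111, 130, 150, 165, 175, 190, 220, 241, 274] → cuts [16, 26, 35, 45, 74, 103, 111, 130, 150, 165, 175, 190, 220, 241, 274]
  XjeII (CGCAGGA, off=0): starts [1, 9, 56, 88, 121, 158, 201, 210, 260] → cuts [1, 9, 56, 88, 121, 158, 201, 210, 260]

All cut coordinates (distinct, sorted): [1, 9, 16, 26, 35, 45, 56, 74, 88, 103, 111, 121, 130, 150, 158, 165, 175, 190, 201, 210, 220, 241, 260, 274]

Fragments:
  [0,1): 1 bp
  [1,9): 8 bp
  [9,16): 7 bp
  [16,26): 10 bp
  [26,35): 9 bp
  [35,45): 10 bp
  [45,56): 11 bp
  [56,74): 18 bp
  [74,88): 14 bp
  [88,103): 15 bp
  [103,111): 8 bp
  [111,121): 10 bp
  [121,130): 9 bp
  [130,150): 20 bp
  [150,158): 8 bp
  [158,165): 7 bp
  [165,175): 10 bp
  [175,190): 15 bp
  [190,201): 11 bp
  [201,210): 9 bp
  [210,220): 10 bp
  [220,241): 21 bp
  [241,260): 19 bp
  [260,274): 14 bp
  [274,282): 8 bp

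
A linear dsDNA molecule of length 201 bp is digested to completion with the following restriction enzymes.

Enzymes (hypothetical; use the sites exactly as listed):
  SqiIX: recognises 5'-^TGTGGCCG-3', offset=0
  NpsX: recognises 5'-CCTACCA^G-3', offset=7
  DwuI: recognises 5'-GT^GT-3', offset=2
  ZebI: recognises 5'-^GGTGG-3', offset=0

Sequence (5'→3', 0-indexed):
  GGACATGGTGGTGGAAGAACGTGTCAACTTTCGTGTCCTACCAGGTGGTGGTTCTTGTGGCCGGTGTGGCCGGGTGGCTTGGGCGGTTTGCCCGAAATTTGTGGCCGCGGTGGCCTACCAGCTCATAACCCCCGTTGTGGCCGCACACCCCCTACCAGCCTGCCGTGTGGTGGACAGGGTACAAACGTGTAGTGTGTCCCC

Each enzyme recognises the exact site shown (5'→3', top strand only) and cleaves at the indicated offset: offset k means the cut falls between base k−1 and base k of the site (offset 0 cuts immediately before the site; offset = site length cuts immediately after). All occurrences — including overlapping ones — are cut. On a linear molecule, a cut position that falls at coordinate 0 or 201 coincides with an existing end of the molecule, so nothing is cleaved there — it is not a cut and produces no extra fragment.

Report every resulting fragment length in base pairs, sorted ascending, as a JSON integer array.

[1,2,2,3,3,5,6,6,7,9,9,9,9,9,12,12,13,15,20,22,27]

Site scan:
  SqiIX (TGTGGCCG, off=0): starts [55, 64, 99, 135] → cuts [55, 64, 99, 135]
  NpsX (CCTACCAG, off=7): starts [36, 113, 150] → cuts [43, 120, 157]
  DwuI (GTGT, off=2): starts [20, 32, 63, 164, 186, 191, 193] → cuts [22, 34, 65, 166, 188, 193, 195]
  ZebI (GGTGG, off=0): starts [6, 9, 43, 46, 72, 108, 168] → cuts [6, 9, 43, 46, 72, 108, 168]

All cut coordinates (distinct, sorted): [6, 9, 22, 34, 43, 46, 55, 64, 65, 72, 99, 108, 120, 135, 157, 166, 168, 188, 193, 195]

Fragments:
  [0,6): 6 bp
  [6,9): 3 bp
  [9,22): 13 bp
  [22,34): 12 bp
  [34,43): 9 bp
  [43,46): 3 bp
  [46,55): 9 bp
  [55,64): 9 bp
  [64,65): 1 bp
  [65,72): 7 bp
  [72,99): 27 bp
  [99,108): 9 bp
  [108,120): 12 bp
  [120,135): 15 bp
  [135,157): 22 bp
  [157,166): 9 bp
  [166,168): 2 bp
  [168,188): 20 bp
  [188,193): 5 bp
  [193,195): 2 bp
  [195,201): 6 bp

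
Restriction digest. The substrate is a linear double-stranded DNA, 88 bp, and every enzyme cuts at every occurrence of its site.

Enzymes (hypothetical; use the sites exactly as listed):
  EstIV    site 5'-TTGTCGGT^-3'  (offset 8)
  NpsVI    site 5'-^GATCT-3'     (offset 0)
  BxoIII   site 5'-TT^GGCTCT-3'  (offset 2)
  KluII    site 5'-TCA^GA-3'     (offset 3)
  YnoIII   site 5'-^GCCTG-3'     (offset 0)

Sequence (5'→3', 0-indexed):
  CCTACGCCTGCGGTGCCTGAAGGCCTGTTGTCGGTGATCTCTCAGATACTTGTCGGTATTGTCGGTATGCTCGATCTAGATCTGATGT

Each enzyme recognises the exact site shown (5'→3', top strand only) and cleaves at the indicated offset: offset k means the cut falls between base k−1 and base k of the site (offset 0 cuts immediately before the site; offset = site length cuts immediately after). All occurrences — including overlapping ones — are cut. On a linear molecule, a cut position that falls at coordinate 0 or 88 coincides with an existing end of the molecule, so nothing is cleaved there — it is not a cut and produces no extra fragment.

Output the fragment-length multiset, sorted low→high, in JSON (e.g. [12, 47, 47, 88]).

Site scan:
  EstIV (TTGTCGGT, off=8): starts [27, 49, 58] → cuts [35, 57, 66]
  NpsVI (GATCT, off=0): starts [35, 72, 78] → cuts [35, 72, 78]
  BxoIII (TTGGCTCT, off=2): no sites
  KluII (TCAGA, off=3): starts [41] → cuts [44]
  YnoIII (GCCTG, off=0): starts [5, 14, 22] → cuts [5, 14, 22]

All cut coordinates (distinct, sorted): [5, 14, 22, 35, 44, 57, 66, 72, 78]

Fragments:
  [0,5): 5 bp
  [5,14): 9 bp
  [14,22): 8 bp
  [22,35): 13 bp
  [35,44): 9 bp
  [44,57): 13 bp
  [57,66): 9 bp
  [66,72): 6 bp
  [72,78): 6 bp
  [78,88): 10 bp

[5,6,6,8,9,9,9,10,13,13]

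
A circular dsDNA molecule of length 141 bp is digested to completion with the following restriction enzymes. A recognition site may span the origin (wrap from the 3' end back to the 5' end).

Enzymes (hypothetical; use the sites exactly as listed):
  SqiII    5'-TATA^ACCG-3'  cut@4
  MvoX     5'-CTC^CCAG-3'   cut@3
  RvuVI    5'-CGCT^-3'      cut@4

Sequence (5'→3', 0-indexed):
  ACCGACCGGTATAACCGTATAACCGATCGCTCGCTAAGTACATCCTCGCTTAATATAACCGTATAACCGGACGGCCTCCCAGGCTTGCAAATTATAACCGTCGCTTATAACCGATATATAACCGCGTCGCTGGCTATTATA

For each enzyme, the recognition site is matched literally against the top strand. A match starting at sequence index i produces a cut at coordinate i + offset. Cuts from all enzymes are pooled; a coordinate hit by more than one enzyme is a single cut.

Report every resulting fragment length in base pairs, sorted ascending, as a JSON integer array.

Site scan:
  SqiII TATAACCG/4: at [9, 17, 53, 61, 92, 105, 116, 137] ⇒ [0, 13, 21, 57, 65, 96, 109, 120]
  MvoX CTCCCAG/3: at [75] ⇒ [78]
  RvuVI CGCT/4: at [27, 31, 46, 101, 127] ⇒ [31, 35, 50, 105, 131]

Pooled cuts: [0, 13, 21, 31, 35, 50, 57, 65, 78, 96, 105, 109, 120, 131]

Fragments:
  0→13: 13 bp
  13→21: 8 bp
  21→31: 10 bp
  31→35: 4 bp
  35→50: 15 bp
  50→57: 7 bp
  57→65: 8 bp
  65→78: 13 bp
  78→96: 18 bp
  96→105: 9 bp
  105→109: 4 bp
  109→120: 11 bp
  120→131: 11 bp
  131→0 (wrap): 141-131+0 = 10 bp

[4,4,7,8,8,9,10,10,11,11,13,13,15,18]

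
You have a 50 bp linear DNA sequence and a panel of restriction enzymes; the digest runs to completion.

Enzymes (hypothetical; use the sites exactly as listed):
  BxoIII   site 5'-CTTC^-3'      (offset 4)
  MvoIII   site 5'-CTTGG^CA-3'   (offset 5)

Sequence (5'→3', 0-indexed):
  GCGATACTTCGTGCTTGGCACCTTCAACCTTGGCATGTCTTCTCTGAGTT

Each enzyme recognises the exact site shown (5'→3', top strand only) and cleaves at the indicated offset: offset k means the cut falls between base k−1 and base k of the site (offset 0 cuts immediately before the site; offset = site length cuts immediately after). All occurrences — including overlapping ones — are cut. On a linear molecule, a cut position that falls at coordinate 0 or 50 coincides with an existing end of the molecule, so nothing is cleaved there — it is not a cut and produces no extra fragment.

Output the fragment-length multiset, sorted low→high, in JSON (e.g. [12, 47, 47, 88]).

Site scan:
  BxoIII CTTC/4: at [6, 21, 38] ⇒ [10, 25, 42]
  MvoIII CTTGGCA/5: at [13, 28] ⇒ [18, 33]

Pooled cuts: [10, 18, 25, 33, 42]

Fragment lengths:
  [0,10): 10 bp
  [10,18): 8 bp
  [18,25): 7 bp
  [25,33): 8 bp
  [33,42): 9 bp
  [42,50): 8 bp

[7,8,8,8,9,10]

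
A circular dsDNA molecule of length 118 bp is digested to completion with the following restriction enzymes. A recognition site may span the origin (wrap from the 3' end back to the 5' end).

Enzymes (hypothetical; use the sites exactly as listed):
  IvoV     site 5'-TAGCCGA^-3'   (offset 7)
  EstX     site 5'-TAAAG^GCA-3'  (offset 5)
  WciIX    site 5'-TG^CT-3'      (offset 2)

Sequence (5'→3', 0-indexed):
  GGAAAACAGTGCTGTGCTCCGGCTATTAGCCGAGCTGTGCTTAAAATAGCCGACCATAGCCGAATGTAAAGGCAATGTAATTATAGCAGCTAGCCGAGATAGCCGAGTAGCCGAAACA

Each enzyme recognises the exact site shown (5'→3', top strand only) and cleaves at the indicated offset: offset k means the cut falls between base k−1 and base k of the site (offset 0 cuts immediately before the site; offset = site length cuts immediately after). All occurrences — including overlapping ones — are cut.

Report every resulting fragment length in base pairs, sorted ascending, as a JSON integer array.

Per-enzyme occurrences:
  IvoV TAGCCGA/7: at [26, 46, 56, 90, 99, 107] ⇒ [33, 53, 63, 97, 106, 114]
  EstX TAAAGGCA/5: at [66] ⇒ [71]
  WciIX TGCT/2: at [9, 14, 37] ⇒ [11, 16, 39]

All cut coordinates (distinct, sorted): [11, 16, 33, 39, 53, 63, 71, 97, 106, 114]

Fragment lengths:
  11→16: 5 bp
  16→33: 17 bp
  33→39: 6 bp
  39→53: 14 bp
  53→63: 10 bp
  63→71: 8 bp
  71→97: 26 bp
  97→106: 9 bp
  106→114: 8 bp
  114→11 (wrap): 118-114+11 = 15 bp

[5,6,8,8,9,10,14,15,17,26]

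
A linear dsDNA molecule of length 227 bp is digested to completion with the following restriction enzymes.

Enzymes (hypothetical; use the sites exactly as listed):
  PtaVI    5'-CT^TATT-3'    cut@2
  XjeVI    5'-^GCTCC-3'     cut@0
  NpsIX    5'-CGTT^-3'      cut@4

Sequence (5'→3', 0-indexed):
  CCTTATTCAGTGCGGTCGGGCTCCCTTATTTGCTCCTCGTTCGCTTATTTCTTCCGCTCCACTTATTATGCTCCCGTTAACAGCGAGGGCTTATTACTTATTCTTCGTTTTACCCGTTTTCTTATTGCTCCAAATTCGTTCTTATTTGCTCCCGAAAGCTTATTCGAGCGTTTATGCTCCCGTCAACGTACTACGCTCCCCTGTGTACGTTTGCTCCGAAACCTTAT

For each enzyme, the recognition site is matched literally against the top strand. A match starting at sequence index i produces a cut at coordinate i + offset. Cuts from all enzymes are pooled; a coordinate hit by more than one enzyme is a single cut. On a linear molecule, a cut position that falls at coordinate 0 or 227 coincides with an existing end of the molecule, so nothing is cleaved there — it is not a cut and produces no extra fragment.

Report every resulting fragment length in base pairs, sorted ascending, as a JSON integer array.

[1,2,3,3,4,4,4,5,5,6,7,7,8,9,9,10,10,11,12,13,13,14,15,16,17,19]

Per-enzyme occurrences:
  PtaVI (CTTATT, off=2): starts [1, 24, 43, 61, 89, 96, 120, 140, 158] → cuts [3, 26, 45, 63, 91, 98, 122, 142, 160]
  XjeVI (GCTCC, off=0): starts [19, 31, 55, 69, 126, 147, 175, 194, 212] → cuts [19, 31, 55, 69, 126, 147, 175, 194, 212]
  NpsIX (CGTT, off=4): starts [37, 74, 105, 114, 136, 168, 207] → cuts [41, 78, 109, 118, 140, 172, 211]

All cut coordinates (distinct, sorted): [3, 19, 26, 31, 41, 45, 55, 63, 69, 78, 91, 98, 109, 118, 122, 126, 140, 142, 147, 160, 172, 175, 194, 211, 212]

Fragment lengths:
  [0,3): 3 bp
  [3,19): 16 bp
  [19,26): 7 bp
  [26,31): 5 bp
  [31,41): 10 bp
  [41,45): 4 bp
  [45,55): 10 bp
  [55,63): 8 bp
  [63,69): 6 bp
  [69,78): 9 bp
  [78,91): 13 bp
  [91,98): 7 bp
  [98,109): 11 bp
  [109,118): 9 bp
  [118,122): 4 bp
  [122,126): 4 bp
  [126,140): 14 bp
  [140,142): 2 bp
  [142,147): 5 bp
  [147,160): 13 bp
  [160,172): 12 bp
  [172,175): 3 bp
  [175,194): 19 bp
  [194,211): 17 bp
  [211,212): 1 bp
  [212,227): 15 bp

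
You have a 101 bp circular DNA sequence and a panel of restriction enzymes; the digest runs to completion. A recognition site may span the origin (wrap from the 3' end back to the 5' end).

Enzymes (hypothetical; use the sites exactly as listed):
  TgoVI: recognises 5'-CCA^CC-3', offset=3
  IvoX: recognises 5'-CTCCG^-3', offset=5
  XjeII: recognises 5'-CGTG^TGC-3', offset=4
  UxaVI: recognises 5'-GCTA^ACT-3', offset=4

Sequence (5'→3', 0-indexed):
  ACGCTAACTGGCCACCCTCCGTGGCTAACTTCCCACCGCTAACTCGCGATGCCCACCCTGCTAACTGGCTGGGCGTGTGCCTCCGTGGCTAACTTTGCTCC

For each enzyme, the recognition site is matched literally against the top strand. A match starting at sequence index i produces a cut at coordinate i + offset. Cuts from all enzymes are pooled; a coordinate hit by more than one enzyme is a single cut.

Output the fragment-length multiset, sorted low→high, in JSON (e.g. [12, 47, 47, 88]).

Site scan:
  TgoVI (CCACC, off=3): starts [11, 32, 52] → cuts [14, 35, 55]
  IvoX (CTCCG, off=5): starts [16, 80] → cuts [21, 85]
  XjeII (CGTGTGC, off=4): starts [73] → cuts [77]
  UxaVI (GCTAACT, off=4): starts [2, 23, 37, 59, 87] → cuts [6, 27, 41, 63, 91]

All cut coordinates (distinct, sorted): [6, 14, 21, 27, 35, 41, 55, 63, 77, 85, 91]

Fragments:
  6→14: 8 bp
  14→21: 7 bp
  21→27: 6 bp
  27→35: 8 bp
  35→41: 6 bp
  41→55: 14 bp
  55→63: 8 bp
  63→77: 14 bp
  77→85: 8 bp
  85→91: 6 bp
  91→6 (wrap): 101-91+6 = 16 bp

[6,6,6,7,8,8,8,8,14,14,16]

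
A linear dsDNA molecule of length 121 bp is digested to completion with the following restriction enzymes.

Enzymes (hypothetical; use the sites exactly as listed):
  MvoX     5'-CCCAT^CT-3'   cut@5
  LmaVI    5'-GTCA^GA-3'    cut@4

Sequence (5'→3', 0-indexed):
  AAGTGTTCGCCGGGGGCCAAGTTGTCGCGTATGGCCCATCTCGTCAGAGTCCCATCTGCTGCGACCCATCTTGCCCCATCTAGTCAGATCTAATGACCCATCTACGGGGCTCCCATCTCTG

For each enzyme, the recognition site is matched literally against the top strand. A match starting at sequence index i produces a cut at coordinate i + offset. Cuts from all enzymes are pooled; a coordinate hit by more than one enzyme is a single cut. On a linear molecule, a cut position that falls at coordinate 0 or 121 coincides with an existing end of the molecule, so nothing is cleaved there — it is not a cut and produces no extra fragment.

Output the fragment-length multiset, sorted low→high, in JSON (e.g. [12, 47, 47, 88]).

[5,7,7,9,10,14,15,15,39]

Scan for sites:
  MvoX (CCCATCT, off=5): starts [34, 50, 64, 74, 96, 111] → cuts [39, 55, 69, 79, 101, 116]
  LmaVI (GTCAGA, off=4): starts [42, 82] → cuts [46, 86]

Pooled cuts: [39, 46, 55, 69, 79, 86, 101, 116]

Fragment lengths:
  [0,39): 39 bp
  [39,46): 7 bp
  [46,55): 9 bp
  [55,69): 14 bp
  [69,79): 10 bp
  [79,86): 7 bp
  [86,101): 15 bp
  [101,116): 15 bp
  [116,121): 5 bp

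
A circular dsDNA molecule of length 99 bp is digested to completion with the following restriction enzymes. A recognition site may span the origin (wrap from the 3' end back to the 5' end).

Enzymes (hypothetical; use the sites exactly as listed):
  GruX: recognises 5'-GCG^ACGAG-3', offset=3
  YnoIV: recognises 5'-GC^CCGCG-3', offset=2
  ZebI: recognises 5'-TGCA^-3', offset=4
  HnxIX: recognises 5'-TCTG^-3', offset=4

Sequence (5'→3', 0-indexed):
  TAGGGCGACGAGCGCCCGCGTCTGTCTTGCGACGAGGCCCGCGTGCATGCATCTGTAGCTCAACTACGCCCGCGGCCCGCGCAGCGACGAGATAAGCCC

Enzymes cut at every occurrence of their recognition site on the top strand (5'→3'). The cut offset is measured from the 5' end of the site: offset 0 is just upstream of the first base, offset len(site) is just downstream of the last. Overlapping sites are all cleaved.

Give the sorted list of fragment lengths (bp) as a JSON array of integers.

Site scan:
  GruX (GCGACGAG, off=3): starts [4, 28, 83] → cuts [7, 31, 86]
  YnoIV (GCCCGCG, off=2): starts [13, 36, 67, 74] → cuts [15, 38, 69, 76]
  ZebI (TGCA, off=4): starts [43, 47] → cuts [47, 51]
  HnxIX (TCTG, off=4): starts [20, 51] → cuts [24, 55]

All cut coordinates (distinct, sorted): [7, 15, 24, 31, 38, 47, 51, 55, 69, 76, 86]

Fragments:
  7→15: 8 bp
  15→24: 9 bp
  24→31: 7 bp
  31→38: 7 bp
  38→47: 9 bp
  47→51: 4 bp
  51→55: 4 bp
  55→69: 14 bp
  69→76: 7 bp
  76→86: 10 bp
  86→7 (wrap): 99-86+7 = 20 bp

[4,4,7,7,7,8,9,9,10,14,20]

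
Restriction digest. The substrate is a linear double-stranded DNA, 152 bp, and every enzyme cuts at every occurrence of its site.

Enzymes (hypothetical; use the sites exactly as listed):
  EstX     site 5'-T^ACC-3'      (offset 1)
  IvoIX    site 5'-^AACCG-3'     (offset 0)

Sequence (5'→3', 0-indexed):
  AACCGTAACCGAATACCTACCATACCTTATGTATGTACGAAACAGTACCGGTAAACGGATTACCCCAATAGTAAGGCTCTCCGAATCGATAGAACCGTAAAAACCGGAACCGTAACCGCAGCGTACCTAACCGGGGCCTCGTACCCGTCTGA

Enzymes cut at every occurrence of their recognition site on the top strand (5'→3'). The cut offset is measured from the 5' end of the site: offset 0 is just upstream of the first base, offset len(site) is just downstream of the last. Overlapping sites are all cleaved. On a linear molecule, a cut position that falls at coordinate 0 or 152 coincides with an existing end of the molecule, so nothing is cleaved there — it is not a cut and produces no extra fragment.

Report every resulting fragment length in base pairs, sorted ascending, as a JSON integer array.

[4,4,5,6,6,6,8,9,10,11,14,15,23,31]

Per-enzyme occurrences:
  EstX TACC/1: at [13, 17, 22, 45, 60, 123, 141] ⇒ [14, 18, 23, 46, 61, 124, 142]
  IvoIX AACCG/0: at [0, 6, 92, 101, 107, 113, 128] ⇒ [6, 92, 101, 107, 113, 128] (position 0 is a terminus of the linear molecule — no cut)

All cut coordinates (distinct, sorted): [6, 14, 18, 23, 46, 61, 92, 101, 107, 113, 124, 128, 142]

Fragments:
  [0,6): 6 bp
  [6,14): 8 bp
  [14,18): 4 bp
  [18,23): 5 bp
  [23,46): 23 bp
  [46,61): 15 bp
  [61,92): 31 bp
  [92,101): 9 bp
  [101,107): 6 bp
  [107,113): 6 bp
  [113,124): 11 bp
  [124,128): 4 bp
  [128,142): 14 bp
  [142,152): 10 bp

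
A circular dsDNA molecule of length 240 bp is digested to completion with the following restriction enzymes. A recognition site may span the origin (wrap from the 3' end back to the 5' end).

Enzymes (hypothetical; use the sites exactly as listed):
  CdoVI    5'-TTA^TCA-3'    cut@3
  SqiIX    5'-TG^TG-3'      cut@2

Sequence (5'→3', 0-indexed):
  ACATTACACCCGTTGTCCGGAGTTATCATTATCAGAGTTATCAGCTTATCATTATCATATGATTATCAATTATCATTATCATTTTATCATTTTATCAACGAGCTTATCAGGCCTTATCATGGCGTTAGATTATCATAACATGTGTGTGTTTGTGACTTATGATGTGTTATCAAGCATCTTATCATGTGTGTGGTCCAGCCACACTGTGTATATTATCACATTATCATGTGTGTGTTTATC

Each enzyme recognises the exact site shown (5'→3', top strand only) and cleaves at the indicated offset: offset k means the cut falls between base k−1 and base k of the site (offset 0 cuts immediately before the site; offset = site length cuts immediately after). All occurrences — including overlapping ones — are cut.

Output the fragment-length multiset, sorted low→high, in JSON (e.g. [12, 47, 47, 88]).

[2,2,2,2,2,2,5,5,5,6,6,6,6,6,7,8,8,8,8,9,9,10,10,11,12,12,12,16,16,27]

Scan for sites:
  CdoVI (TTATCA, off=3): starts [22, 28, 37, 45, 51, 62, 69, 75, 83, 91, 103, 113, 129, 166, 178, 212, 220, 235] → cuts [25, 31, 40, 48, 54, 65, 72, 78, 86, 94, 106, 116, 132, 169, 181, 215, 223, 238]
  SqiIX (TGTG, off=2): starts [140, 142, 144, 150, 162, 184, 186, 188, 204, 226, 228, 230] → cuts [142, 144, 146, 152, 164, 186, 188, 190, 206, 228, 230, 232]

All cut coordinates (distinct, sorted): [25, 31, 40, 48, 54, 65, 72, 78, 86, 94, 106, 116, 132, 142, 144, 146, 152, 164, 169, 181, 186, 188, 190, 206, 215, 223, 228, 230, 232, 238]

Fragments:
  25→31: 6 bp
  31→40: 9 bp
  40→48: 8 bp
  48→54: 6 bp
  54→65: 11 bp
  65→72: 7 bp
  72→78: 6 bp
  78→86: 8 bp
  86→94: 8 bp
  94→106: 12 bp
  106→116: 10 bp
  116→132: 16 bp
  132→142: 10 bp
  142→144: 2 bp
  144→146: 2 bp
  146→152: 6 bp
  152→164: 12 bp
  164→169: 5 bp
  169→181: 12 bp
  181→186: 5 bp
  186→188: 2 bp
  188→190: 2 bp
  190→206: 16 bp
  206→215: 9 bp
  215→223: 8 bp
  223→228: 5 bp
  228→230: 2 bp
  230→232: 2 bp
  232→238: 6 bp
  238→25 (wrap): 240-238+25 = 27 bp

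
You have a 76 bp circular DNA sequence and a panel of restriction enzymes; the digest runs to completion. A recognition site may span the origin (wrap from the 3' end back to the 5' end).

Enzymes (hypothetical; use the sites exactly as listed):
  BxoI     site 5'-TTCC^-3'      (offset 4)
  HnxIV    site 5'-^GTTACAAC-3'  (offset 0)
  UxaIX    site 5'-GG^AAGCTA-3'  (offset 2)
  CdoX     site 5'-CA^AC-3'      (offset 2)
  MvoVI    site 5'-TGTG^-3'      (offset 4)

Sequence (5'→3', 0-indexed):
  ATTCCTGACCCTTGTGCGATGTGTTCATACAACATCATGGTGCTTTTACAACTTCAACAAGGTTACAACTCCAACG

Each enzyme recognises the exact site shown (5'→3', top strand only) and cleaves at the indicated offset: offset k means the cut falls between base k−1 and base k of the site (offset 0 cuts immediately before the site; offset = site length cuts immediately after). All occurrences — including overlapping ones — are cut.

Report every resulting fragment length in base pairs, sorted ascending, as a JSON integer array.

[5,6,6,6,7,8,8,11,19]

Per-enzyme occurrences:
  BxoI TTCC/4: at [1] ⇒ [5]
  HnxIV GTTACAAC/0: at [61] ⇒ [61]
  UxaIX (GGAAGCTA, off=2): no sites
  CdoX CAAC/2: at [29, 48, 54, 65, 71] ⇒ [31, 50, 56, 67, 73]
  MvoVI TGTG/4: at [12, 19] ⇒ [16, 23]

All cut coordinates (distinct, sorted): [5, 16, 23, 31, 50, 56, 61, 67, 73]

Fragment lengths:
  5→16: 11 bp
  16→23: 7 bp
  23→31: 8 bp
  31→50: 19 bp
  50→56: 6 bp
  56→61: 5 bp
  61→67: 6 bp
  67→73: 6 bp
  73→5 (wrap): 76-73+5 = 8 bp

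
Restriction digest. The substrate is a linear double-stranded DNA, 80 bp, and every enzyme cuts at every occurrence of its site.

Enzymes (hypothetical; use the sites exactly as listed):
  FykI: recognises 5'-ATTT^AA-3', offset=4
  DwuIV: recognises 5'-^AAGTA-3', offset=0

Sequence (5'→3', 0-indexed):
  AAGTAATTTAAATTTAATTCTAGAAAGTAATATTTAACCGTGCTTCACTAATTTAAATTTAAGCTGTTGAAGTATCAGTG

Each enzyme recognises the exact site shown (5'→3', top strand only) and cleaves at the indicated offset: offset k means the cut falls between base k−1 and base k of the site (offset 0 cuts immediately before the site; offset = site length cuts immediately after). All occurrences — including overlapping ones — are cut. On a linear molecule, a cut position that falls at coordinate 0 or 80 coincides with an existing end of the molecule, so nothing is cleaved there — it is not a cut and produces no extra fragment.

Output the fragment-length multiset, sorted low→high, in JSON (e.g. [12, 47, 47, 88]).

Site scan:
  FykI (ATTTAA, off=4): starts [5, 11, 31, 50, 56] → cuts [9, 15, 35, 54, 60]
  DwuIV (AAGTA, off=0): starts [0, 24, 69] → cuts [24, 69] (position 0 is a terminus of the linear molecule — no cut)

All cut coordinates (distinct, sorted): [9, 15, 24, 35, 54, 60, 69]

Fragment lengths:
  [0,9): 9 bp
  [9,15): 6 bp
  [15,24): 9 bp
  [24,35): 11 bp
  [35,54): 19 bp
  [54,60): 6 bp
  [60,69): 9 bp
  [69,80): 11 bp

[6,6,9,9,9,11,11,19]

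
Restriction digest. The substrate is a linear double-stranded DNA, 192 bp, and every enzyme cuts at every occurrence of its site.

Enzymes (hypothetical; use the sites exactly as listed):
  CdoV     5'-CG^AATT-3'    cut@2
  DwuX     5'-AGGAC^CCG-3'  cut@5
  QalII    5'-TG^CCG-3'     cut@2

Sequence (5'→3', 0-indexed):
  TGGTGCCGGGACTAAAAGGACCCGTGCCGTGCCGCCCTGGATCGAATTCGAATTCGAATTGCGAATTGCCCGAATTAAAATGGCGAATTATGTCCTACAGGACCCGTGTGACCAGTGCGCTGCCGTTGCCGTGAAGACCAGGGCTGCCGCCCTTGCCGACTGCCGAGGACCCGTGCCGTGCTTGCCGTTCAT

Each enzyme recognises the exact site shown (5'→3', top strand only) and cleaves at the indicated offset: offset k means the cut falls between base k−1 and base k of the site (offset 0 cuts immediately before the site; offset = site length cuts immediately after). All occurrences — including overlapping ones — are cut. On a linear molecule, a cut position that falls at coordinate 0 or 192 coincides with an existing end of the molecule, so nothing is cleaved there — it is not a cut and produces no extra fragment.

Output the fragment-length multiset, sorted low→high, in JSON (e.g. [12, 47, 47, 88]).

Site scan:
  CdoV CGAATT/2: at [42, 48, 54, 61, 70, 83] ⇒ [44, 50, 56, 63, 72, 85]
  DwuX AGGACCCG/5: at [16, 98, 165] ⇒ [21, 103, 170]
  QalII TGCCG/2: at [3, 24, 29, 120, 126, 144, 153, 160, 173, 182] ⇒ [5, 26, 31, 122, 128, 146, 155, 162, 175, 184]

All cut coordinates (distinct, sorted): [5, 21, 26, 31, 44, 50, 56, 63, 72, 85, 103, 122, 128, 146, 155, 162, 170, 175, 184]

Fragment lengths:
  [0,5): 5 bp
  [5,21): 16 bp
  [21,26): 5 bp
  [26,31): 5 bp
  [31,44): 13 bp
  [44,50): 6 bp
  [50,56): 6 bp
  [56,63): 7 bp
  [63,72): 9 bp
  [72,85): 13 bp
  [85,103): 18 bp
  [103,122): 19 bp
  [122,128): 6 bp
  [128,146): 18 bp
  [146,155): 9 bp
  [155,162): 7 bp
  [162,170): 8 bp
  [170,175): 5 bp
  [175,184): 9 bp
  [184,192): 8 bp

[5,5,5,5,6,6,6,7,7,8,8,9,9,9,13,13,16,18,18,19]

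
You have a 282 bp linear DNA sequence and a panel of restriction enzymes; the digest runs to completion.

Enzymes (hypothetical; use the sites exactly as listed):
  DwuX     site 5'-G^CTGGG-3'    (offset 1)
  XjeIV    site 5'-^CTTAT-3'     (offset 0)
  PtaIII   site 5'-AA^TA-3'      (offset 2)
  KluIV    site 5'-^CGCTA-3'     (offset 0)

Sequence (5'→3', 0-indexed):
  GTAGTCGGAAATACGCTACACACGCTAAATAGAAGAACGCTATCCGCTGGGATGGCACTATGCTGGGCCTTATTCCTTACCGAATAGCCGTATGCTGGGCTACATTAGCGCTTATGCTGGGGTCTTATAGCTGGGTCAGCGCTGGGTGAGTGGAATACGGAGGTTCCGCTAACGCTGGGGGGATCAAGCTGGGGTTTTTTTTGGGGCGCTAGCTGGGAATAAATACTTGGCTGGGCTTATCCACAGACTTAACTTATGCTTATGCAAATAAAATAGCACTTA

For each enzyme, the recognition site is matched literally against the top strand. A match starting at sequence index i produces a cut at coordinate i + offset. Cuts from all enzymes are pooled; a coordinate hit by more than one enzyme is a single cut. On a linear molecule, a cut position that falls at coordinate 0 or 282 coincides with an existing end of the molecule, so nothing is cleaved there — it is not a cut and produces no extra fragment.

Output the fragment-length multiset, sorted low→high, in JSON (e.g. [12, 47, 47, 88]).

[2,4,5,5,6,6,6,6,7,7,7,7,7,8,8,9,9,9,10,10,11,11,11,14,14,16,16,16,17,18]

Per-enzyme occurrences:
  DwuX (GCTGGG, off=1): starts [45, 61, 93, 115, 129, 140, 173, 187, 211, 229] → cuts [46, 62, 94, 116, 130, 141, 174, 188, 212, 230]
  XjeIV (CTTAT, off=0): starts [68, 110, 123, 235, 252, 258] → cuts [68, 110, 123, 235, 252, 258]
  PtaIII (AATA, off=2): starts [9, 27, 82, 153, 217, 221, 266, 271] → cuts [11, 29, 84, 155, 219, 223, 268, 273]
  KluIV (CGCTA, off=0): starts [13, 22, 37, 166, 206] → cuts [13, 22, 37, 166, 206]

Pooled cuts: [11, 13, 22, 29, 37, 46, 62, 68, 84, 94, 110, 116, 123, 130, 141, 155, 166, 174, 188, 206, 212, 219, 223, 230, 235, 252, 258, 268, 273]

Fragments:
  [0,11): 11 bp
  [11,13): 2 bp
  [13,22): 9 bp
  [22,29): 7 bp
  [29,37): 8 bp
  [37,46): 9 bp
  [46,62): 16 bp
  [62,68): 6 bp
  [68,84): 16 bp
  [84,94): 10 bp
  [94,110): 16 bp
  [110,116): 6 bp
  [116,123): 7 bp
  [123,130): 7 bp
  [130,141): 11 bp
  [141,155): 14 bp
  [155,166): 11 bp
  [166,174): 8 bp
  [174,188): 14 bp
  [188,206): 18 bp
  [206,212): 6 bp
  [212,219): 7 bp
  [219,223): 4 bp
  [223,230): 7 bp
  [230,235): 5 bp
  [235,252): 17 bp
  [252,258): 6 bp
  [258,268): 10 bp
  [268,273): 5 bp
  [273,282): 9 bp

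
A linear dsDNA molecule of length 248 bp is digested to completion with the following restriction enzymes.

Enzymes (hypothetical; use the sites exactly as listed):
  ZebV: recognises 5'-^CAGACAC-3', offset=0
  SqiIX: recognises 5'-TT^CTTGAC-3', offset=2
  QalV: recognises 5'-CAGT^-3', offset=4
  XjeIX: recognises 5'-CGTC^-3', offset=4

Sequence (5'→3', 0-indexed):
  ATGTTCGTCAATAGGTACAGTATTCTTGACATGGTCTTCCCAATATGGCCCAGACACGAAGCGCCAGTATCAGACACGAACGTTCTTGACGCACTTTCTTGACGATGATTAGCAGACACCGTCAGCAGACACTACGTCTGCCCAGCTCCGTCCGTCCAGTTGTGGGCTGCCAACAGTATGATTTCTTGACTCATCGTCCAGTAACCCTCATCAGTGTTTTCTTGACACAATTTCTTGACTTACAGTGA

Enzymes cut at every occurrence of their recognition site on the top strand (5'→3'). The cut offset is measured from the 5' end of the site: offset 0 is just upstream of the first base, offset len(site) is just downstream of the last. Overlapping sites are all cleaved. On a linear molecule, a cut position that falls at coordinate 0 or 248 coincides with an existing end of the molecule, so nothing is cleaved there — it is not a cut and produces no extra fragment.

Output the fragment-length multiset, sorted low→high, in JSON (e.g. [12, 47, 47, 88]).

[2,2,2,3,4,4,4,5,7,9,11,12,13,13,13,13,13,14,14,14,15,17,18,26]

Scan for sites:
  ZebV CAGACAC/0: at [50, 70, 112, 125] ⇒ [50, 70, 112, 125]
  SqiIX TTCTTGAC/2: at [22, 82, 95, 182, 218, 231] ⇒ [24, 84, 97, 184, 220, 233]
  QalV CAGT/4: at [17, 64, 156, 173, 198, 211, 242] ⇒ [21, 68, 160, 177, 202, 215, 246]
  XjeIX CGTC/4: at [5, 119, 134, 148, 152, 194] ⇒ [9, 123, 138, 152, 156, 198]

All cut coordinates (distinct, sorted): [9, 21, 24, 50, 68, 70, 84, 97, 112, 123, 125, 138, 152, 156, 160, 177, 184, 198, 202, 215, 220, 233, 246]

Fragment lengths:
  [0,9): 9 bp
  [9,21): 12 bp
  [21,24): 3 bp
  [24,50): 26 bp
  [50,68): 18 bp
  [68,70): 2 bp
  [70,84): 14 bp
  [84,97): 13 bp
  [97,112): 15 bp
  [112,123): 11 bp
  [123,125): 2 bp
  [125,138): 13 bp
  [138,152): 14 bp
  [152,156): 4 bp
  [156,160): 4 bp
  [160,177): 17 bp
  [177,184): 7 bp
  [184,198): 14 bp
  [198,202): 4 bp
  [202,215): 13 bp
  [215,220): 5 bp
  [220,233): 13 bp
  [233,246): 13 bp
  [246,248): 2 bp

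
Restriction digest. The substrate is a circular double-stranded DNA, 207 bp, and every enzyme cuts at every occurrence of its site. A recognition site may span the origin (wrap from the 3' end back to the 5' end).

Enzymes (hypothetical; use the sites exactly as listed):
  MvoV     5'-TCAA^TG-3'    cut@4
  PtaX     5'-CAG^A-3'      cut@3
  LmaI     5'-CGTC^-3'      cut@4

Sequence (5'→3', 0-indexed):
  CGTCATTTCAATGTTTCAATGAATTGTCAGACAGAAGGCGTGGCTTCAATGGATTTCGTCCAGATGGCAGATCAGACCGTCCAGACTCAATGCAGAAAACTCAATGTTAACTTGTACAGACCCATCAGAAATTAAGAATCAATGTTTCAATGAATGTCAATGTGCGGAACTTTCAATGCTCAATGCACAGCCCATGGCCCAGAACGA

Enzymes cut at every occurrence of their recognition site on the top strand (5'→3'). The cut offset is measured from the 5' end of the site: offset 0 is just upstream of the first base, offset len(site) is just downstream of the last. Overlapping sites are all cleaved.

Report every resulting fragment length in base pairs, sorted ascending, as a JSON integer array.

[3,3,4,5,5,6,6,7,7,7,8,8,9,9,9,10,11,11,14,15,15,16,19]

Site scan:
  MvoV TCAATG/4: at [7, 15, 45, 86, 100, 138, 146, 156, 172, 179] ⇒ [11, 19, 49, 90, 104, 142, 150, 160, 176, 183]
  PtaX CAGA/3: at [27, 31, 60, 67, 72, 81, 92, 116, 125, 199] ⇒ [30, 34, 63, 70, 75, 84, 95, 119, 128, 202]
  LmaI CGTC/4: at [0, 56, 77] ⇒ [4, 60, 81]

Pooled cuts: [4, 11, 19, 30, 34, 49, 60, 63, 70, 75, 81, 84, 90, 95, 104, 119, 128, 142, 150, 160, 176, 183, 202]

Fragments:
  4→11: 7 bp
  11→19: 8 bp
  19→30: 11 bp
  30→34: 4 bp
  34→49: 15 bp
  49→60: 11 bp
  60→63: 3 bp
  63→70: 7 bp
  70→75: 5 bp
  75→81: 6 bp
  81→84: 3 bp
  84→90: 6 bp
  90→95: 5 bp
  95→104: 9 bp
  104→119: 15 bp
  119→128: 9 bp
  128→142: 14 bp
  142→150: 8 bp
  150→160: 10 bp
  160→176: 16 bp
  176→183: 7 bp
  183→202: 19 bp
  202→4 (wrap): 207-202+4 = 9 bp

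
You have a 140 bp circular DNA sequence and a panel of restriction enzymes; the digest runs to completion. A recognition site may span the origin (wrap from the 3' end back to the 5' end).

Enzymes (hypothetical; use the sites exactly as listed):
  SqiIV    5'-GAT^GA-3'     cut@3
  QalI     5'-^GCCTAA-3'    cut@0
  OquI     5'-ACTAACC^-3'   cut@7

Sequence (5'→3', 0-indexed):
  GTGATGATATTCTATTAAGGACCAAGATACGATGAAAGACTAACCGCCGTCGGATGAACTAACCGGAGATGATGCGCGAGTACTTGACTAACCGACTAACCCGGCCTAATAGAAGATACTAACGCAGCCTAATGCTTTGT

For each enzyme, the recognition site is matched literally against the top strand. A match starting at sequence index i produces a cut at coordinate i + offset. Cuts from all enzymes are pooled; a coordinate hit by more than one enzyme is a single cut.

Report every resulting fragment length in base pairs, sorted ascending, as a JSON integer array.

[2,6,8,9,10,12,19,23,23,28]

Per-enzyme occurrences:
  SqiIV (GATGA, off=3): starts [2, 30, 52, 67] → cuts [5, 33, 55, 70]
  QalI (GCCTAA, off=0): starts [103, 126] → cuts [103, 126]
  OquI (ACTAACC, off=7): starts [38, 57, 86, 94] → cuts [45, 64, 93, 101]

Pooled cuts: [5, 33, 45, 55, 64, 70, 93, 101, 103, 126]

Fragments:
  5→33: 28 bp
  33→45: 12 bp
  45→55: 10 bp
  55→64: 9 bp
  64→70: 6 bp
  70→93: 23 bp
  93→101: 8 bp
  101→103: 2 bp
  103→126: 23 bp
  126→5 (wrap): 140-126+5 = 19 bp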